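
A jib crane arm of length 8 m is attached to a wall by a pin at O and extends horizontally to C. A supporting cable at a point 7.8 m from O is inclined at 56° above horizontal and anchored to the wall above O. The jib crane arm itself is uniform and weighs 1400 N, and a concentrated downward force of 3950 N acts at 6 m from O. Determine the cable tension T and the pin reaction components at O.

ΣM about O: T·sin56°·7.8 − 1400·4 − 3950·6 = 0 → T = 29300/(7.8·0.829038) = 4531.05 ≈ 4531 N.
ΣF_x = 0: O_x − T·cos56° = 0 → O_x = 4531.05 × 0.559193 = 2534 N.
ΣF_y = 0: O_y + T·sin56° − 1400 − 3950 = 0 → O_y = 5350 − 4531.05 × 0.829038 = 1594 N.

T = 4531 N, O_x = 2534 N, O_y = 1594 N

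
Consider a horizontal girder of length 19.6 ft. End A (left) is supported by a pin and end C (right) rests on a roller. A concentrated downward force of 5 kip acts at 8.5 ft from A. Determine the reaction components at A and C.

Taking moments about A: C_y·19.6 − 5·8.5 = 0 → C_y = 42.5/19.6 = 2.16837 ≈ 2.168 kip.
ΣF_y = 0: A_y + 2.16837 − 5 = 0 → A_y = 2.832 kip.
ΣF_x = 0: no horizontal applied forces, so A_x = 0.

A_x = 0, A_y = 2.832 kip, C_y = 2.168 kip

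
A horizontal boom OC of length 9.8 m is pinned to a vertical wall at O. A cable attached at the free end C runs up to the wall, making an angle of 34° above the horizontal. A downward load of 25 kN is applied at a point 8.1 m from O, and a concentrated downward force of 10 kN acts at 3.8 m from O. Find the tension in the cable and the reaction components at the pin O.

T = 43.89 kN, O_x = 36.38 kN, O_y = 10.46 kN

ΣM about O: T·sin34°·9.8 − 25·8.1 − 10·3.8 = 0 → T = 240.5/(9.8·0.559193) = 43.8861 ≈ 43.89 kN.
ΣF_x = 0: O_x − T·cos34° = 0 → O_x = 43.8861 × 0.829038 = 36.38 kN.
ΣF_y = 0: O_y + T·sin34° − 25 − 10 = 0 → O_y = 35 − 43.8861 × 0.559193 = 10.46 kN.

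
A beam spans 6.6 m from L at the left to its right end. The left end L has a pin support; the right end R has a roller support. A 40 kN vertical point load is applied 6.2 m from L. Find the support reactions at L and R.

Moments about L: R_y·6.6 − 40·6.2 = 0 → R_y = 248/6.6 = 37.5758 ≈ 37.58 kN.
ΣF_y = 0: L_y + 37.5758 − 40 = 0 → L_y = 2.424 kN.
ΣF_x = 0: no horizontal applied forces, so L_x = 0.

L_x = 0, L_y = 2.424 kN, R_y = 37.58 kN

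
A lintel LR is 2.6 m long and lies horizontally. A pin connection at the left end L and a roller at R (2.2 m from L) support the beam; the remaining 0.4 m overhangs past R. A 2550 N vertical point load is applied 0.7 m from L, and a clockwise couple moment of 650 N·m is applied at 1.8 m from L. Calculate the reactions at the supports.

L_x = 0, L_y = 1443 N, R_y = 1107 N

Moments about L: R_y·2.2 − 2550·0.7 − 650 = 0 → R_y = 2435/2.2 = 1106.82 ≈ 1107 N.
ΣF_y = 0: L_y + 1106.82 − 2550 = 0 → L_y = 1443 N.
ΣF_x = 0: no horizontal applied forces, so L_x = 0.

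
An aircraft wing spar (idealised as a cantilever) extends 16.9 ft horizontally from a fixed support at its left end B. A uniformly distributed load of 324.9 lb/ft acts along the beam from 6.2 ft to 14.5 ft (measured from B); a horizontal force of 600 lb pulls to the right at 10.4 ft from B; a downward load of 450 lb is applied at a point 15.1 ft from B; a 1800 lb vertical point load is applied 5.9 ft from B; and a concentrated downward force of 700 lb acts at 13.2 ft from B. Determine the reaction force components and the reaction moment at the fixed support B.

Resultant of the distributed load: 324.9 × 8.3 = 2696.67 lb at 10.35 ft from B.
ΣF_x = 0: B_x + 600 = 0 → B_x = -600.0 lb.
ΣF_y = 0: B_y − 324.9·8.3 − 450 − 1800 − 700 = 0 → B_y = 5647 lb.
ΣM about B: M_B − (324.9·8.3)·10.35 − 450·15.1 − 1800·5.9 − 700·13.2 = 0 → M_B = 54570 lb·ft.

B_x = -600.0 lb, B_y = 5647 lb, M_B = 54570 lb·ft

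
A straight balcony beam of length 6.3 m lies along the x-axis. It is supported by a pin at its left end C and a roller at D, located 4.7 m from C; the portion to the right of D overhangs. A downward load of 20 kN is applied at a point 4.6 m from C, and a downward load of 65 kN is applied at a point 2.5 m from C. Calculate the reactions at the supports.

C_x = 0, C_y = 30.85 kN, D_y = 54.15 kN

Moments about C: D_y·4.7 − 20·4.6 − 65·2.5 = 0 → D_y = 254.5/4.7 = 54.1489 ≈ 54.15 kN.
ΣF_y = 0: C_y + 54.1489 − 20 − 65 = 0 → C_y = 30.85 kN.
ΣF_x = 0: no horizontal applied forces, so C_x = 0.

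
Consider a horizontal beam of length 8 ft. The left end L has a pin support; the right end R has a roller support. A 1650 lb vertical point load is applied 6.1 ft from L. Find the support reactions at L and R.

Taking moments about L: R_y·8 − 1650·6.1 = 0 → R_y = 10065/8 = 1258.12 ≈ 1258 lb.
ΣF_y = 0: L_y + 1258.12 − 1650 = 0 → L_y = 391.9 lb.
ΣF_x = 0: no horizontal applied forces, so L_x = 0.

L_x = 0, L_y = 391.9 lb, R_y = 1258 lb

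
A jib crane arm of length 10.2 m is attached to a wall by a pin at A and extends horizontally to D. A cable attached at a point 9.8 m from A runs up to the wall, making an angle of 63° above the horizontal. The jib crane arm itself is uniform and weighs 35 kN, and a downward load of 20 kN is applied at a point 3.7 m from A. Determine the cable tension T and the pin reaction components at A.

T = 28.92 kN, A_x = 13.13 kN, A_y = 29.23 kN

ΣM about A: T·sin63°·9.8 − 35·5.1 − 20·3.7 = 0 → T = 252.5/(9.8·0.891007) = 28.9171 ≈ 28.92 kN.
ΣF_x = 0: A_x − T·cos63° = 0 → A_x = 28.9171 × 0.45399 = 13.13 kN.
ΣF_y = 0: A_y + T·sin63° − 35 − 20 = 0 → A_y = 55 − 28.9171 × 0.891007 = 29.23 kN.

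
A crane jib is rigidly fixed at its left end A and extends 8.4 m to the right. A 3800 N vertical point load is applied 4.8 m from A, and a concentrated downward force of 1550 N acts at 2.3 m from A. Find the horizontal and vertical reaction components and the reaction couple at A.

A_x = 0, A_y = 5350 N, M_A = 21800 N·m

ΣF_x = 0: A_x = 0.
ΣF_y = 0: A_y − 3800 − 1550 = 0 → A_y = 5350 N.
ΣM about A: M_A − 3800·4.8 − 1550·2.3 = 0 → M_A = 21800 N·m.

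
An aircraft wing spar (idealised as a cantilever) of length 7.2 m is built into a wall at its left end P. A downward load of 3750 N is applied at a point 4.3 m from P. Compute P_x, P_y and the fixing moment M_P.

P_x = 0, P_y = 3750 N, M_P = 16120 N·m

ΣF_x = 0: P_x = 0.
ΣF_y = 0: P_y − 3750 = 0 → P_y = 3750 N.
ΣM about P: M_P − 3750·4.3 = 0 → M_P = 16120 N·m.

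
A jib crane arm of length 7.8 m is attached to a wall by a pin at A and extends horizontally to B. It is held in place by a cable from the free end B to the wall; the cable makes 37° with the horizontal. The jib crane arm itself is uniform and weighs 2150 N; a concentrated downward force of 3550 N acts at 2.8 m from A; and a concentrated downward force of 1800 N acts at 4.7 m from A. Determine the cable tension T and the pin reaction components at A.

ΣM about A: T·sin37°·7.8 − 2150·3.9 − 3550·2.8 − 1800·4.7 = 0 → T = 26785/(7.8·0.601815) = 5706.03 ≈ 5706 N.
ΣF_x = 0: A_x − T·cos37° = 0 → A_x = 5706.03 × 0.798636 = 4557 N.
ΣF_y = 0: A_y + T·sin37° − 2150 − 3550 − 1800 = 0 → A_y = 7500 − 5706.03 × 0.601815 = 4066 N.

T = 5706 N, A_x = 4557 N, A_y = 4066 N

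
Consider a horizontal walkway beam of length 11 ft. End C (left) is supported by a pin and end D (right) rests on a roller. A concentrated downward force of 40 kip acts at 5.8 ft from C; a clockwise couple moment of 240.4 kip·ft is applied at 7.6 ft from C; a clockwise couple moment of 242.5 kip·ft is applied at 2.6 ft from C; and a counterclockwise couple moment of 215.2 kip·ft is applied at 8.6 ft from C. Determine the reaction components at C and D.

C_x = 0, C_y = -5.427 kip, D_y = 45.43 kip

ΣM about C: D_y·11 − 40·5.8 − 240.4 − 242.5 + 215.2 = 0 → D_y = 499.7/11 = 45.4273 ≈ 45.43 kip.
ΣF_y = 0: C_y + 45.4273 − 40 = 0 → C_y = -5.427 kip.
ΣF_x = 0: no horizontal applied forces, so C_x = 0.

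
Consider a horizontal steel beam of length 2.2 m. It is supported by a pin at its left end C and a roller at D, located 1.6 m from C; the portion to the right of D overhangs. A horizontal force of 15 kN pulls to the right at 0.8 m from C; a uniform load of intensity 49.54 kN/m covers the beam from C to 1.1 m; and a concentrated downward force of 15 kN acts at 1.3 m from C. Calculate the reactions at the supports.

C_x = -15.00 kN, C_y = 38.57 kN, D_y = 30.92 kN

Resultant of the distributed load: 49.54 × 1.1 = 54.494 kN at 0.55 m from C.
Moments about C: D_y·1.6 − (49.54·1.1)·0.55 − 15·1.3 = 0 → D_y = 49.4717/1.6 = 30.9198 ≈ 30.92 kN.
ΣF_y = 0: C_y + 30.9198 − 49.54·1.1 − 15 = 0 → C_y = 38.57 kN.
ΣF_x = 0: C_x + 15 = 0 → C_x = -15.00 kN.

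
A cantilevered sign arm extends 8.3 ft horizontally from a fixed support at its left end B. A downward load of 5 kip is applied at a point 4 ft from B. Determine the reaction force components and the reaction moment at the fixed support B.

B_x = 0, B_y = 5.000 kip, M_B = 20.00 kip·ft

ΣF_x = 0: B_x = 0.
ΣF_y = 0: B_y − 5 = 0 → B_y = 5.000 kip.
ΣM about B: M_B − 5·4 = 0 → M_B = 20.00 kip·ft.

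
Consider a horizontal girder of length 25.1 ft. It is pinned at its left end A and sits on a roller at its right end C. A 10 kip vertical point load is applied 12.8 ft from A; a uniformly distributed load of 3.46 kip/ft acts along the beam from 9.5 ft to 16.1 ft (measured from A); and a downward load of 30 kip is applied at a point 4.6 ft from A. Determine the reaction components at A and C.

A_x = 0, A_y = 40.59 kip, C_y = 22.24 kip

Resultant of the distributed load: 3.46 × 6.6 = 22.836 kip at 12.8 ft from A.
Taking moments about A: C_y·25.1 − 10·12.8 − (3.46·6.6)·12.8 − 30·4.6 = 0 → C_y = 558.3008/25.1 = 22.2431 ≈ 22.24 kip.
ΣF_y = 0: A_y + 22.2431 − 10 − 3.46·6.6 − 30 = 0 → A_y = 40.59 kip.
ΣF_x = 0: no horizontal applied forces, so A_x = 0.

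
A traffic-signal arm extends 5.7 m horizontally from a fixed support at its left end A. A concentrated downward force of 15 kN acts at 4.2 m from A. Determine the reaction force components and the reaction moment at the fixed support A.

ΣF_x = 0: A_x = 0.
ΣF_y = 0: A_y − 15 = 0 → A_y = 15.00 kN.
ΣM about A: M_A − 15·4.2 = 0 → M_A = 63.00 kN·m.

A_x = 0, A_y = 15.00 kN, M_A = 63.00 kN·m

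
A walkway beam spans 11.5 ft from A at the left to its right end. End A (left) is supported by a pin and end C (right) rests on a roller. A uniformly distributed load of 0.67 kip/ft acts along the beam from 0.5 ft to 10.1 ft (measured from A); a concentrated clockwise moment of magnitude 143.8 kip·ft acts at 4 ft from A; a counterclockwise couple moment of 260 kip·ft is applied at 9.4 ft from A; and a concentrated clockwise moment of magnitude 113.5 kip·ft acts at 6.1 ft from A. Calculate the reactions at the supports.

A_x = 0, A_y = 3.702 kip, C_y = 2.730 kip

Resultant of the distributed load: 0.67 × 9.6 = 6.432 kip at 5.3 ft from A.
Taking moments about A: C_y·11.5 − (0.67·9.6)·5.3 − 143.8 + 260 − 113.5 = 0 → C_y = 31.3896/11.5 = 2.72953 ≈ 2.730 kip.
ΣF_y = 0: A_y + 2.72953 − 0.67·9.6 = 0 → A_y = 3.702 kip.
ΣF_x = 0: no horizontal applied forces, so A_x = 0.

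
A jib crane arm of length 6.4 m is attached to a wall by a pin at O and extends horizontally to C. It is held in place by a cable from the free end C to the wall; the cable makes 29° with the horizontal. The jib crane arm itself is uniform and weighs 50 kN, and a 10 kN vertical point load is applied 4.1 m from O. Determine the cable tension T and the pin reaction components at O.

T = 64.78 kN, O_x = 56.66 kN, O_y = 28.59 kN

ΣM about O: T·sin29°·6.4 − 50·3.2 − 10·4.1 = 0 → T = 201/(6.4·0.48481) = 64.7805 ≈ 64.78 kN.
ΣF_x = 0: O_x − T·cos29° = 0 → O_x = 64.7805 × 0.87462 = 56.66 kN.
ΣF_y = 0: O_y + T·sin29° − 50 − 10 = 0 → O_y = 60 − 64.7805 × 0.48481 = 28.59 kN.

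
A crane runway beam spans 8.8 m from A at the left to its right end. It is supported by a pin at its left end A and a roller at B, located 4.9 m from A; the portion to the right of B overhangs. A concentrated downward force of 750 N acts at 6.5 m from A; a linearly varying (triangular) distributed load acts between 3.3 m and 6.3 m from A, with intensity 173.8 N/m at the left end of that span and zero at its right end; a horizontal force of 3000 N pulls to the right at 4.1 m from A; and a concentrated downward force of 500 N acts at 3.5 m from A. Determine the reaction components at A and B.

Resultant of the triangular load: ½ × 173.8 × 3 = 260.7 N, acting at 4.3 m from A (one-third of the span from the peak).
Taking moments about A: B_y·4.9 − 750·6.5 − (½·173.8·3)·4.3 − 500·3.5 = 0 → B_y = 7746.01/4.9 = 1580.82 ≈ 1581 N.
ΣF_y = 0: A_y + 1580.82 − 750 − ½·173.8·3 − 500 = 0 → A_y = -70.12 N.
ΣF_x = 0: A_x + 3000 = 0 → A_x = -3000 N.

A_x = -3000 N, A_y = -70.12 N, B_y = 1581 N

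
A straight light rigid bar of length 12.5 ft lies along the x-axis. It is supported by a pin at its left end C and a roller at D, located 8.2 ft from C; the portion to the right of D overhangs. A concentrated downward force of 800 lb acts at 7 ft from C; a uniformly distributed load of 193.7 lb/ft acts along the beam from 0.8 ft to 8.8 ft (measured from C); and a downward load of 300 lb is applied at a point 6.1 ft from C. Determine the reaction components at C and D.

Resultant of the distributed load: 193.7 × 8 = 1549.6 lb at 4.8 ft from C.
ΣM about C: D_y·8.2 − 800·7 − (193.7·8)·4.8 − 300·6.1 = 0 → D_y = 14868.08/8.2 = 1813.18 ≈ 1813 lb.
ΣF_y = 0: C_y + 1813.18 − 800 − 193.7·8 − 300 = 0 → C_y = 836.4 lb.
ΣF_x = 0: no horizontal applied forces, so C_x = 0.

C_x = 0, C_y = 836.4 lb, D_y = 1813 lb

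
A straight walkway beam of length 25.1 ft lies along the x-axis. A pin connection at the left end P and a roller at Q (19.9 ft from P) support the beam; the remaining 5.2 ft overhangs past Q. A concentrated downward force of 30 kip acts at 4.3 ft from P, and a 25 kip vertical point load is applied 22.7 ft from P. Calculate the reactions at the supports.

ΣM about P: Q_y·19.9 − 30·4.3 − 25·22.7 = 0 → Q_y = 696.5/19.9 = 35.00 kip.
ΣF_y = 0: P_y + 35 − 30 − 25 = 0 → P_y = 20.00 kip.
ΣF_x = 0: no horizontal applied forces, so P_x = 0.

P_x = 0, P_y = 20.00 kip, Q_y = 35.00 kip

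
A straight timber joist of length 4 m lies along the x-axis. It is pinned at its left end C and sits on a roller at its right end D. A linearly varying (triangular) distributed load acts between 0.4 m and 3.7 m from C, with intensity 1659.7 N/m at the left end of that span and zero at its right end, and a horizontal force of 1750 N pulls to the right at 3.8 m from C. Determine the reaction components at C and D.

Resultant of the triangular load: ½ × 1659.7 × 3.3 = 2738.505 N, acting at 1.5 m from C (one-third of the span from the peak).
ΣM about C: D_y·4 − (½·1659.7·3.3)·1.5 = 0 → D_y = 4107.7575/4 = 1026.94 ≈ 1027 N.
ΣF_y = 0: C_y + 1026.94 − ½·1659.7·3.3 = 0 → C_y = 1712 N.
ΣF_x = 0: C_x + 1750 = 0 → C_x = -1750 N.

C_x = -1750 N, C_y = 1712 N, D_y = 1027 N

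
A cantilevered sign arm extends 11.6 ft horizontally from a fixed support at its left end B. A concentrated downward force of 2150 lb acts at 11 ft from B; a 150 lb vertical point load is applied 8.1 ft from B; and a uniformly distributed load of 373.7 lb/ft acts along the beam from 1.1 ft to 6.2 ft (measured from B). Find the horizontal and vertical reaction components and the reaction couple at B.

Resultant of the distributed load: 373.7 × 5.1 = 1905.87 lb at 3.65 ft from B.
ΣF_x = 0: B_x = 0.
ΣF_y = 0: B_y − 2150 − 150 − 373.7·5.1 = 0 → B_y = 4206 lb.
ΣM about B: M_B − 2150·11 − 150·8.1 − (373.7·5.1)·3.65 = 0 → M_B = 31820 lb·ft.

B_x = 0, B_y = 4206 lb, M_B = 31820 lb·ft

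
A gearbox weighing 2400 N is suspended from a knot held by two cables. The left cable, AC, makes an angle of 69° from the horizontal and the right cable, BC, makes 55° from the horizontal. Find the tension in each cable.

T_AC = 1660 N, T_BC = 1037 N

ΣF_x = 0: −T_AC·cos69° + T_BC·cos55° = 0 → T_BC = 0.624795·T_AC.
ΣF_y = 0: T_AC·sin69° + T_BC·sin55° = 2400.
Substitute: T_AC·(0.93358 + 0.624795·0.819152) = 2400 → T_AC = 1660.46 ≈ 1660 N.
Then T_BC = 0.624795 × 1660.46 = 1037 N.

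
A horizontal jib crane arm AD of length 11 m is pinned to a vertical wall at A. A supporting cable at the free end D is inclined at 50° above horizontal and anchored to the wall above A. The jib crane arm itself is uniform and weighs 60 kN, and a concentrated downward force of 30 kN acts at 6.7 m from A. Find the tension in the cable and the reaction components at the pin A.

T = 63.02 kN, A_x = 40.51 kN, A_y = 41.73 kN

ΣM about A: T·sin50°·11 − 60·5.5 − 30·6.7 = 0 → T = 531/(11·0.766044) = 63.0156 ≈ 63.02 kN.
ΣF_x = 0: A_x − T·cos50° = 0 → A_x = 63.0156 × 0.642788 = 40.51 kN.
ΣF_y = 0: A_y + T·sin50° − 60 − 30 = 0 → A_y = 90 − 63.0156 × 0.766044 = 41.73 kN.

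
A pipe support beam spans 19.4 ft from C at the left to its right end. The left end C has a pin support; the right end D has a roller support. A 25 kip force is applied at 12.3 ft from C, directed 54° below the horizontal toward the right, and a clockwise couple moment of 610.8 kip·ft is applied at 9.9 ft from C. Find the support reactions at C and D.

Moments about C: D_y·19.4 − 25·sin54°·12.3 − 610.8 = 0 → D_y = 859.573/19.4 = 44.3079 ≈ 44.31 kip.
ΣF_y = 0: C_y + 44.3079 − 25·sin54° = 0 → C_y = -24.08 kip.
ΣF_x = 0: C_x + 25·cos54° = 0 → C_x = -14.69 kip.

C_x = -14.69 kip, C_y = -24.08 kip, D_y = 44.31 kip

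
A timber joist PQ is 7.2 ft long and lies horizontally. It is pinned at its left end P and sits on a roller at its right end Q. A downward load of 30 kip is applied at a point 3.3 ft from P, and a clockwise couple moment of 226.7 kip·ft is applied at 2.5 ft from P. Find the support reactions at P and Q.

Moments about P: Q_y·7.2 − 30·3.3 − 226.7 = 0 → Q_y = 325.7/7.2 = 45.2361 ≈ 45.24 kip.
ΣF_y = 0: P_y + 45.2361 − 30 = 0 → P_y = -15.24 kip.
ΣF_x = 0: no horizontal applied forces, so P_x = 0.

P_x = 0, P_y = -15.24 kip, Q_y = 45.24 kip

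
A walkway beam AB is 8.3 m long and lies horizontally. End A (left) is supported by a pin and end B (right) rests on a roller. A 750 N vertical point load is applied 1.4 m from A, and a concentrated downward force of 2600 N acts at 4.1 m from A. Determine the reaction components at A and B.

A_x = 0, A_y = 1939 N, B_y = 1411 N

Moments about A: B_y·8.3 − 750·1.4 − 2600·4.1 = 0 → B_y = 11710/8.3 = 1410.84 ≈ 1411 N.
ΣF_y = 0: A_y + 1410.84 − 750 − 2600 = 0 → A_y = 1939 N.
ΣF_x = 0: no horizontal applied forces, so A_x = 0.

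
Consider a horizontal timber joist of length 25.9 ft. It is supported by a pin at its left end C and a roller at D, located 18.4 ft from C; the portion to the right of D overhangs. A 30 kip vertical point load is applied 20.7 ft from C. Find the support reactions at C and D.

ΣM about C: D_y·18.4 − 30·20.7 = 0 → D_y = 621/18.4 = 33.75 kip.
ΣF_y = 0: C_y + 33.75 − 30 = 0 → C_y = -3.750 kip.
ΣF_x = 0: no horizontal applied forces, so C_x = 0.

C_x = 0, C_y = -3.750 kip, D_y = 33.75 kip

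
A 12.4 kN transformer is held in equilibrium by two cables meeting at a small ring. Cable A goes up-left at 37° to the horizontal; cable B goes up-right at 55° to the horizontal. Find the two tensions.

ΣF_x = 0: −T_A·cos37° + T_B·cos55° = 0 → T_B = 1.39238·T_A.
ΣF_y = 0: T_A·sin37° + T_B·sin55° = 12.4.
Substitute: T_A·(0.601815 + 1.39238·0.819152) = 12.4 → T_A = 7.11668 ≈ 7.117 kN.
Then T_B = 1.39238 × 7.11668 = 9.909 kN.

T_A = 7.117 kN, T_B = 9.909 kN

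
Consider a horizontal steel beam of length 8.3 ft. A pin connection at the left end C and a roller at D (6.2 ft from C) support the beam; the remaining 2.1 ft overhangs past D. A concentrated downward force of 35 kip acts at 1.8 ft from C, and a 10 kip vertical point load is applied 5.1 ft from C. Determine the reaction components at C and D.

C_x = 0, C_y = 26.61 kip, D_y = 18.39 kip

Taking moments about C: D_y·6.2 − 35·1.8 − 10·5.1 = 0 → D_y = 114/6.2 = 18.3871 ≈ 18.39 kip.
ΣF_y = 0: C_y + 18.3871 − 35 − 10 = 0 → C_y = 26.61 kip.
ΣF_x = 0: no horizontal applied forces, so C_x = 0.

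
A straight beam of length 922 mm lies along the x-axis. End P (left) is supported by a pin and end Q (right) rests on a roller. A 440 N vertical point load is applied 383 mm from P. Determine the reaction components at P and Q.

P_x = 0, P_y = 257.2 N, Q_y = 182.8 N

Taking moments about P: Q_y·922 − 440·383 = 0 → Q_y = 168520/922 = 182.777 ≈ 182.8 N.
ΣF_y = 0: P_y + 182.777 − 440 = 0 → P_y = 257.2 N.
ΣF_x = 0: no horizontal applied forces, so P_x = 0.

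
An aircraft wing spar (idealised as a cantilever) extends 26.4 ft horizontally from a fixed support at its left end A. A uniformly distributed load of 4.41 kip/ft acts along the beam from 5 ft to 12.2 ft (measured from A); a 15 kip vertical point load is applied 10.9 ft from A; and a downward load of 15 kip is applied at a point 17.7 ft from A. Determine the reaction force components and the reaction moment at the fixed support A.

A_x = 0, A_y = 61.75 kip, M_A = 702.1 kip·ft

Resultant of the distributed load: 4.41 × 7.2 = 31.752 kip at 8.6 ft from A.
ΣF_x = 0: A_x = 0.
ΣF_y = 0: A_y − 4.41·7.2 − 15 − 15 = 0 → A_y = 61.75 kip.
ΣM about A: M_A − (4.41·7.2)·8.6 − 15·10.9 − 15·17.7 = 0 → M_A = 702.1 kip·ft.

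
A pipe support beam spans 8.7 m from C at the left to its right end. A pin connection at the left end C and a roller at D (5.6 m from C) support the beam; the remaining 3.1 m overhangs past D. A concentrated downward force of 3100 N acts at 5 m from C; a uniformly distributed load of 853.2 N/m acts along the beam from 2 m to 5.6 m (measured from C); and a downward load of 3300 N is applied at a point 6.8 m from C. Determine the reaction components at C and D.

C_x = 0, C_y = 612.3 N, D_y = 8859 N

Resultant of the distributed load: 853.2 × 3.6 = 3071.52 N at 3.8 m from C.
Taking moments about C: D_y·5.6 − 3100·5 − (853.2·3.6)·3.8 − 3300·6.8 = 0 → D_y = 49611.776/5.6 = 8859.25 ≈ 8859 N.
ΣF_y = 0: C_y + 8859.25 − 3100 − 853.2·3.6 − 3300 = 0 → C_y = 612.3 N.
ΣF_x = 0: no horizontal applied forces, so C_x = 0.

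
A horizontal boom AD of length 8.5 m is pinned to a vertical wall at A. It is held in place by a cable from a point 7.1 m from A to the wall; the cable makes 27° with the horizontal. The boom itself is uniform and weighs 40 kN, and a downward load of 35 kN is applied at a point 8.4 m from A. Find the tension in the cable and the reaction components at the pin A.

T = 144.0 kN, A_x = 128.3 kN, A_y = 9.648 kN

ΣM about A: T·sin27°·7.1 − 40·4.25 − 35·8.4 = 0 → T = 464/(7.1·0.45399) = 143.951 ≈ 144.0 kN.
ΣF_x = 0: A_x − T·cos27° = 0 → A_x = 143.951 × 0.891007 = 128.3 kN.
ΣF_y = 0: A_y + T·sin27° − 40 − 35 = 0 → A_y = 75 − 143.951 × 0.45399 = 9.648 kN.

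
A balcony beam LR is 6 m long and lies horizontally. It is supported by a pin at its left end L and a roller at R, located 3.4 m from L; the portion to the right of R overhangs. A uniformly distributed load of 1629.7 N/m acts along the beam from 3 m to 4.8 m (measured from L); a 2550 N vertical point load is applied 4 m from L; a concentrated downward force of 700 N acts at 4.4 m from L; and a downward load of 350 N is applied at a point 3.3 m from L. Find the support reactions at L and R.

L_x = 0, L_y = -1077 N, R_y = 7610 N

Resultant of the distributed load: 1629.7 × 1.8 = 2933.46 N at 3.9 m from L.
Moments about L: R_y·3.4 − (1629.7·1.8)·3.9 − 2550·4 − 700·4.4 − 350·3.3 = 0 → R_y = 25875.494/3.4 = 7610.44 ≈ 7610 N.
ΣF_y = 0: L_y + 7610.44 − 1629.7·1.8 − 2550 − 700 − 350 = 0 → L_y = -1077 N.
ΣF_x = 0: no horizontal applied forces, so L_x = 0.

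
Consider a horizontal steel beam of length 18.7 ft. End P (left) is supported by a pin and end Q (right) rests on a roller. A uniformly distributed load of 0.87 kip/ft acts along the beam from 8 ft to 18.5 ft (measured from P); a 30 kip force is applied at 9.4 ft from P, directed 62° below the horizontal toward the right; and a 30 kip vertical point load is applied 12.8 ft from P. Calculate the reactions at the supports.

P_x = -14.08 kip, P_y = 25.30 kip, Q_y = 40.32 kip

Resultant of the distributed load: 0.87 × 10.5 = 9.135 kip at 13.25 ft from P.
ΣM about P: Q_y·18.7 − (0.87·10.5)·13.25 − 30·sin62°·9.4 − 30·12.8 = 0 → Q_y = 754.03/18.7 = 40.3225 ≈ 40.32 kip.
ΣF_y = 0: P_y + 40.3225 − 0.87·10.5 − 30·sin62° − 30 = 0 → P_y = 25.30 kip.
ΣF_x = 0: P_x + 30·cos62° = 0 → P_x = -14.08 kip.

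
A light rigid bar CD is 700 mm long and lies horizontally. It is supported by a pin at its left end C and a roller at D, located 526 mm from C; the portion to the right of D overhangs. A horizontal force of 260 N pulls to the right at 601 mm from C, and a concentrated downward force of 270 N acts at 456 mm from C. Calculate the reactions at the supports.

C_x = -260.0 N, C_y = 35.93 N, D_y = 234.1 N

Taking moments about C: D_y·526 − 270·456 = 0 → D_y = 123120/526 = 234.068 ≈ 234.1 N.
ΣF_y = 0: C_y + 234.068 − 270 = 0 → C_y = 35.93 N.
ΣF_x = 0: C_x + 260 = 0 → C_x = -260.0 N.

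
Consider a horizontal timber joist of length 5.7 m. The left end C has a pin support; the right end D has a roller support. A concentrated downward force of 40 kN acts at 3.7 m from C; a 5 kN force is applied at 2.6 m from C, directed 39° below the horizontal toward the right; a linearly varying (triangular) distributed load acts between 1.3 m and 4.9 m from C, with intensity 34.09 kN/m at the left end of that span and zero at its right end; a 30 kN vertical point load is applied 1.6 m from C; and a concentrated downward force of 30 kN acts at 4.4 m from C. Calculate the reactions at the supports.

Resultant of the triangular load: ½ × 34.09 × 3.6 = 61.362 kN, acting at 2.5 m from C (one-third of the span from the peak).
ΣM about C: D_y·5.7 − 40·3.7 − 5·sin39°·2.6 − (½·34.09·3.6)·2.5 − 30·1.6 − 30·4.4 = 0 → D_y = 489.586/5.7 = 85.8923 ≈ 85.89 kN.
ΣF_y = 0: C_y + 85.8923 − 40 − 5·sin39° − ½·34.09·3.6 − 30 − 30 = 0 → C_y = 78.62 kN.
ΣF_x = 0: C_x + 5·cos39° = 0 → C_x = -3.886 kN.

C_x = -3.886 kN, C_y = 78.62 kN, D_y = 85.89 kN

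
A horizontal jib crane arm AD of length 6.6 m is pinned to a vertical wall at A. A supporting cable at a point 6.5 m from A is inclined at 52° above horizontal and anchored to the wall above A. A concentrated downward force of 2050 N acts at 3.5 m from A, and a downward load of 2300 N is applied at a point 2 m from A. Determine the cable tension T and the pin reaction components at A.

T = 2299 N, A_x = 1415 N, A_y = 2538 N

ΣM about A: T·sin52°·6.5 − 2050·3.5 − 2300·2 = 0 → T = 11775/(6.5·0.788011) = 2298.87 ≈ 2299 N.
ΣF_x = 0: A_x − T·cos52° = 0 → A_x = 2298.87 × 0.615661 = 1415 N.
ΣF_y = 0: A_y + T·sin52° − 2050 − 2300 = 0 → A_y = 4350 − 2298.87 × 0.788011 = 2538 N.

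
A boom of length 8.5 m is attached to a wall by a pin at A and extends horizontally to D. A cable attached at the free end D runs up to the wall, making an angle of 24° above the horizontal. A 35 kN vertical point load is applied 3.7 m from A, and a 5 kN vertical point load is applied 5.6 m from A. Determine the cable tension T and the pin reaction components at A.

T = 45.56 kN, A_x = 41.62 kN, A_y = 21.47 kN

ΣM about A: T·sin24°·8.5 − 35·3.7 − 5·5.6 = 0 → T = 157.5/(8.5·0.406737) = 45.5562 ≈ 45.56 kN.
ΣF_x = 0: A_x − T·cos24° = 0 → A_x = 45.5562 × 0.913545 = 41.62 kN.
ΣF_y = 0: A_y + T·sin24° − 35 − 5 = 0 → A_y = 40 − 45.5562 × 0.406737 = 21.47 kN.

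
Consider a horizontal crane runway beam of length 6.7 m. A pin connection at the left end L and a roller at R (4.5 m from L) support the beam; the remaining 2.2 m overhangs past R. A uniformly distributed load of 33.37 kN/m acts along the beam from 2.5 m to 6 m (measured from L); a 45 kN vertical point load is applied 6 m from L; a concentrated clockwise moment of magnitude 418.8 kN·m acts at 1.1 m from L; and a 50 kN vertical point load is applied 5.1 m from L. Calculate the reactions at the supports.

Resultant of the distributed load: 33.37 × 3.5 = 116.795 kN at 4.25 m from L.
ΣM about L: R_y·4.5 − (33.37·3.5)·4.25 − 45·6 − 418.8 − 50·5.1 = 0 → R_y = 1440.17875/4.5 = 320.04 ≈ 320.0 kN.
ΣF_y = 0: L_y + 320.04 − 33.37·3.5 − 45 − 50 = 0 → L_y = -108.2 kN.
ΣF_x = 0: no horizontal applied forces, so L_x = 0.

L_x = 0, L_y = -108.2 kN, R_y = 320.0 kN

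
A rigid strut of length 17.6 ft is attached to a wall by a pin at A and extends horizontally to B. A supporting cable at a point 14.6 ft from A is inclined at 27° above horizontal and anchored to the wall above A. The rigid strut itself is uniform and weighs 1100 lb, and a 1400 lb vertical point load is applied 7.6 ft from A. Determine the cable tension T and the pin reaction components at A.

T = 3066 lb, A_x = 2732 lb, A_y = 1108 lb

ΣM about A: T·sin27°·14.6 − 1100·8.8 − 1400·7.6 = 0 → T = 20320/(14.6·0.45399) = 3065.66 ≈ 3066 lb.
ΣF_x = 0: A_x − T·cos27° = 0 → A_x = 3065.66 × 0.891007 = 2732 lb.
ΣF_y = 0: A_y + T·sin27° − 1100 − 1400 = 0 → A_y = 2500 − 3065.66 × 0.45399 = 1108 lb.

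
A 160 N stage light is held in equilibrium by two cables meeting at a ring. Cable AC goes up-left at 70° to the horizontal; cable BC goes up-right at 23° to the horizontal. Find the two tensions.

T_AC = 147.5 N, T_BC = 54.80 N

ΣF_x = 0: −T_AC·cos70° + T_BC·cos23° = 0 → T_BC = 0.371557·T_AC.
ΣF_y = 0: T_AC·sin70° + T_BC·sin23° = 160.
Substitute: T_AC·(0.939693 + 0.371557·0.390731) = 160 → T_AC = 147.483 ≈ 147.5 N.
Then T_BC = 0.371557 × 147.483 = 54.80 N.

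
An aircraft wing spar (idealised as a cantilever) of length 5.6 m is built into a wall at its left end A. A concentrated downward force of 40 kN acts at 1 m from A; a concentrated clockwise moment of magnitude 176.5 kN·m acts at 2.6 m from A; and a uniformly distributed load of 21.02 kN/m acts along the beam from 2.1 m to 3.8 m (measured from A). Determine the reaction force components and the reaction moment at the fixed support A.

Resultant of the distributed load: 21.02 × 1.7 = 35.734 kN at 2.95 m from A.
ΣF_x = 0: A_x = 0.
ΣF_y = 0: A_y − 40 − 21.02·1.7 = 0 → A_y = 75.73 kN.
ΣM about A: M_A − 40·1 − 176.5 − (21.02·1.7)·2.95 = 0 → M_A = 321.9 kN·m.

A_x = 0, A_y = 75.73 kN, M_A = 321.9 kN·m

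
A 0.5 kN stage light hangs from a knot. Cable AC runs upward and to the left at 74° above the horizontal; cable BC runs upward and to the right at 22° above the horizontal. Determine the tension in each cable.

T_AC = 0.4661 kN, T_BC = 0.1386 kN

ΣF_x = 0: −T_AC·cos74° + T_BC·cos22° = 0 → T_BC = 0.297284·T_AC.
ΣF_y = 0: T_AC·sin74° + T_BC·sin22° = 0.5.
Substitute: T_AC·(0.961262 + 0.297284·0.374607) = 0.5 → T_AC = 0.466145 ≈ 0.4661 kN.
Then T_BC = 0.297284 × 0.466145 = 0.1386 kN.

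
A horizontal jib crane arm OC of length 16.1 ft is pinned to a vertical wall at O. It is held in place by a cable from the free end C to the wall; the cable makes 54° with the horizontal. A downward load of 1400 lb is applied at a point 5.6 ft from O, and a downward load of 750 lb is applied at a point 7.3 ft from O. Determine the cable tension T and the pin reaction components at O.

T = 1022 lb, O_x = 600.9 lb, O_y = 1323 lb

ΣM about O: T·sin54°·16.1 − 1400·5.6 − 750·7.3 = 0 → T = 13315/(16.1·0.809017) = 1022.25 ≈ 1022 lb.
ΣF_x = 0: O_x − T·cos54° = 0 → O_x = 1022.25 × 0.587785 = 600.9 lb.
ΣF_y = 0: O_y + T·sin54° − 1400 − 750 = 0 → O_y = 2150 − 1022.25 × 0.809017 = 1323 lb.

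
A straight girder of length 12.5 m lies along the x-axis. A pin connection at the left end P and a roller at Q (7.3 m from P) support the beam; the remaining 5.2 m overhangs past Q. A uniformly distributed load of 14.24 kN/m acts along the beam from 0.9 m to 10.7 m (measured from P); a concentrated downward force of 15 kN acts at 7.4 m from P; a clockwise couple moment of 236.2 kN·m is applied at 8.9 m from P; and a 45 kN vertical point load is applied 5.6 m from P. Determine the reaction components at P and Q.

Resultant of the distributed load: 14.24 × 9.8 = 139.552 kN at 5.8 m from P.
Moments about P: Q_y·7.3 − (14.24·9.8)·5.8 − 15·7.4 − 236.2 − 45·5.6 = 0 → Q_y = 1408.6016/7.3 = 192.959 ≈ 193.0 kN.
ΣF_y = 0: P_y + 192.959 − 14.24·9.8 − 15 − 45 = 0 → P_y = 6.593 kN.
ΣF_x = 0: no horizontal applied forces, so P_x = 0.

P_x = 0, P_y = 6.593 kN, Q_y = 193.0 kN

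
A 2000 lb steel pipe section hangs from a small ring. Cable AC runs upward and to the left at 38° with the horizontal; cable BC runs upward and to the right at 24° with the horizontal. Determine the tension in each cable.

ΣF_x = 0: −T_AC·cos38° + T_BC·cos24° = 0 → T_BC = 0.862585·T_AC.
ΣF_y = 0: T_AC·sin38° + T_BC·sin24° = 2000.
Substitute: T_AC·(0.615661 + 0.862585·0.406737) = 2000 → T_AC = 2069.31 ≈ 2069 lb.
Then T_BC = 0.862585 × 2069.31 = 1785 lb.

T_AC = 2069 lb, T_BC = 1785 lb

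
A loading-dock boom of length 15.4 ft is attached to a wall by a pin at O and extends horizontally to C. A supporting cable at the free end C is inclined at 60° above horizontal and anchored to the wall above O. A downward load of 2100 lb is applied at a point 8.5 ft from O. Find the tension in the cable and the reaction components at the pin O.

ΣM about O: T·sin60°·15.4 − 2100·8.5 = 0 → T = 17850/(15.4·0.866025) = 1338.4 ≈ 1338 lb.
ΣF_x = 0: O_x − T·cos60° = 0 → O_x = 1338.4 × 0.5 = 669.2 lb.
ΣF_y = 0: O_y + T·sin60° − 2100 = 0 → O_y = 2100 − 1338.4 × 0.866025 = 940.9 lb.

T = 1338 lb, O_x = 669.2 lb, O_y = 940.9 lb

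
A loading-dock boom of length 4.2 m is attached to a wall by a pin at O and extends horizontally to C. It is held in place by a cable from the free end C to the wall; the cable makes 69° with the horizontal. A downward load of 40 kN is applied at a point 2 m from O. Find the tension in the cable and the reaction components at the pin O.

ΣM about O: T·sin69°·4.2 − 40·2 = 0 → T = 80/(4.2·0.93358) = 20.4028 ≈ 20.40 kN.
ΣF_x = 0: O_x − T·cos69° = 0 → O_x = 20.4028 × 0.358368 = 7.312 kN.
ΣF_y = 0: O_y + T·sin69° − 40 = 0 → O_y = 40 − 20.4028 × 0.93358 = 20.95 kN.

T = 20.40 kN, O_x = 7.312 kN, O_y = 20.95 kN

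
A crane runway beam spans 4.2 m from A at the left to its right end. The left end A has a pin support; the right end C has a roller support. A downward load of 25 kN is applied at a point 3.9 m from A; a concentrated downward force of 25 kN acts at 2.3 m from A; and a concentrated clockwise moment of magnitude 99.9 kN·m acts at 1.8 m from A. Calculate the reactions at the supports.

Moments about A: C_y·4.2 − 25·3.9 − 25·2.3 − 99.9 = 0 → C_y = 254.9/4.2 = 60.6905 ≈ 60.69 kN.
ΣF_y = 0: A_y + 60.6905 − 25 − 25 = 0 → A_y = -10.69 kN.
ΣF_x = 0: no horizontal applied forces, so A_x = 0.

A_x = 0, A_y = -10.69 kN, C_y = 60.69 kN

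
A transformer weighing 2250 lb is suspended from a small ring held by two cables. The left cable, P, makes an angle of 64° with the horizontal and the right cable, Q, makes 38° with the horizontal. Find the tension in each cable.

T_P = 1813 lb, T_Q = 1008 lb

ΣF_x = 0: −T_P·cos64° + T_Q·cos38° = 0 → T_Q = 0.556301·T_P.
ΣF_y = 0: T_P·sin64° + T_Q·sin38° = 2250.
Substitute: T_P·(0.898794 + 0.556301·0.615661) = 2250 → T_P = 1812.64 ≈ 1813 lb.
Then T_Q = 0.556301 × 1812.64 = 1008 lb.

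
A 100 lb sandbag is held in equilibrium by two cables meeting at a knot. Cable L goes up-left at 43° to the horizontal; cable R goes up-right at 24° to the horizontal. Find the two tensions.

ΣF_x = 0: −T_L·cos43° + T_R·cos24° = 0 → T_R = 0.800566·T_L.
ΣF_y = 0: T_L·sin43° + T_R·sin24° = 100.
Substitute: T_L·(0.681998 + 0.800566·0.406737) = 100 → T_L = 99.244 ≈ 99.24 lb.
Then T_R = 0.800566 × 99.244 = 79.45 lb.

T_L = 99.24 lb, T_R = 79.45 lb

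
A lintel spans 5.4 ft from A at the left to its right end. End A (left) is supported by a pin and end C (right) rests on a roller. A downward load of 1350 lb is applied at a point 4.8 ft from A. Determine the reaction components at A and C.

A_x = 0, A_y = 150.0 lb, C_y = 1200 lb

Moments about A: C_y·5.4 − 1350·4.8 = 0 → C_y = 6480/5.4 = 1200 lb.
ΣF_y = 0: A_y + 1200 − 1350 = 0 → A_y = 150.0 lb.
ΣF_x = 0: no horizontal applied forces, so A_x = 0.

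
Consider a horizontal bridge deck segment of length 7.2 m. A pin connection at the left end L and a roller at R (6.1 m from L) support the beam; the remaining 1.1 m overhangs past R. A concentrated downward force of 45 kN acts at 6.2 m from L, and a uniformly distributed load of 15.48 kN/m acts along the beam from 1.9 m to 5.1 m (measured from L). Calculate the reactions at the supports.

L_x = 0, L_y = 20.38 kN, R_y = 74.16 kN

Resultant of the distributed load: 15.48 × 3.2 = 49.536 kN at 3.5 m from L.
ΣM about L: R_y·6.1 − 45·6.2 − (15.48·3.2)·3.5 = 0 → R_y = 452.376/6.1 = 74.16 kN.
ΣF_y = 0: L_y + 74.16 − 45 − 15.48·3.2 = 0 → L_y = 20.38 kN.
ΣF_x = 0: no horizontal applied forces, so L_x = 0.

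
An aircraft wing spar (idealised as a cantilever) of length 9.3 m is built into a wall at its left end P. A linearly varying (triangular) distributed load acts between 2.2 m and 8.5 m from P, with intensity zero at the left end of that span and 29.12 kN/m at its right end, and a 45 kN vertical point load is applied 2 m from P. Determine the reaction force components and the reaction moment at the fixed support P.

P_x = 0, P_y = 136.7 kN, M_P = 677.1 kN·m

Resultant of the triangular load: ½ × 29.12 × 6.3 = 91.728 kN, acting at 6.4 m from P (one-third of the span from the peak).
ΣF_x = 0: P_x = 0.
ΣF_y = 0: P_y − ½·29.12·6.3 − 45 = 0 → P_y = 136.7 kN.
ΣM about P: M_P − (½·29.12·6.3)·6.4 − 45·2 = 0 → M_P = 677.1 kN·m.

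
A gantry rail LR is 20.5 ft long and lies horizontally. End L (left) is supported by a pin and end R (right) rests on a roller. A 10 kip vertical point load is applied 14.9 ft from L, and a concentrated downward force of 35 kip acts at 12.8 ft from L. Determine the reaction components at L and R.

Moments about L: R_y·20.5 − 10·14.9 − 35·12.8 = 0 → R_y = 597/20.5 = 29.122 ≈ 29.12 kip.
ΣF_y = 0: L_y + 29.122 − 10 − 35 = 0 → L_y = 15.88 kip.
ΣF_x = 0: no horizontal applied forces, so L_x = 0.

L_x = 0, L_y = 15.88 kip, R_y = 29.12 kip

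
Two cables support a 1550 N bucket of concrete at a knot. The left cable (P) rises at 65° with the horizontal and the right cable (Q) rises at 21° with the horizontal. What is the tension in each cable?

T_P = 1451 N, T_Q = 656.7 N

ΣF_x = 0: −T_P·cos65° + T_Q·cos21° = 0 → T_Q = 0.452685·T_P.
ΣF_y = 0: T_P·sin65° + T_Q·sin21° = 1550.
Substitute: T_P·(0.906308 + 0.452685·0.358368) = 1550 → T_P = 1450.58 ≈ 1451 N.
Then T_Q = 0.452685 × 1450.58 = 656.7 N.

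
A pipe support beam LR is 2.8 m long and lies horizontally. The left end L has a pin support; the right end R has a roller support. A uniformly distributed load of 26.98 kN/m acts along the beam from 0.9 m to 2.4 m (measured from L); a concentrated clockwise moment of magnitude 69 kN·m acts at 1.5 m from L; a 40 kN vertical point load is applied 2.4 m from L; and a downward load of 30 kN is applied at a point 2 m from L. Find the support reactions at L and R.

L_x = 0, L_y = 6.264 kN, R_y = 104.2 kN

Resultant of the distributed load: 26.98 × 1.5 = 40.47 kN at 1.65 m from L.
Taking moments about L: R_y·2.8 − (26.98·1.5)·1.65 − 69 − 40·2.4 − 30·2 = 0 → R_y = 291.7755/2.8 = 104.206 ≈ 104.2 kN.
ΣF_y = 0: L_y + 104.206 − 26.98·1.5 − 40 − 30 = 0 → L_y = 6.264 kN.
ΣF_x = 0: no horizontal applied forces, so L_x = 0.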